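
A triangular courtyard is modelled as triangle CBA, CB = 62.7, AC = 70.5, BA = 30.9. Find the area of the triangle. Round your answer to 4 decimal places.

968.4865

Semiperimeter s = (30.9 + 70.5 + 62.7)/2 = 82.05.
Heron's formula: area = √(82.05·51.15·11.55·19.35) ≈ 968.49.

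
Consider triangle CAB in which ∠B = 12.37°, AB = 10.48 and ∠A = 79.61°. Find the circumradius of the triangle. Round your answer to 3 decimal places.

5.243

The third angle is ∠C = 180° − ∠A − ∠B = 88.02°.
Law of sines: BC = AB·sin A/sin C ≈ 10.314.
Law of sines: CA = AB·sin B/sin C ≈ 2.2464.
Circumradius = AB/(2 sin C) ≈ 5.2431.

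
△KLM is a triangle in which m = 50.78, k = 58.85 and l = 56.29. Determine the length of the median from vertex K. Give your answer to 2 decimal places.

Median from K: ½√(2·l² + 2·m² − k²) ≈ 44.808.

m_K ≈ 44.81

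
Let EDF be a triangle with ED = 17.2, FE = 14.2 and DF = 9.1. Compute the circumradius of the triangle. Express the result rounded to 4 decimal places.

8.6084

By the law of cosines, cos E = (FE² + ED² − DF²) / (2·FE·ED) ≈ 0.84890, so ∠E ≈ 31.91°.
Circumradius = DF/(2 sin E) ≈ 8.6084.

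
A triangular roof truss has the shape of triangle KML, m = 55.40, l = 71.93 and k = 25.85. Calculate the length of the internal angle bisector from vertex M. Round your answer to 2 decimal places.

By the law of cosines, cos M = (l² + k² − m²) / (2·l·k) ≈ 0.74567, so ∠M ≈ 41.78°.
The bisector from M has length 2·l·k·cos(∠M/2)/(l+k) ≈ 35.532.

t_M ≈ 35.53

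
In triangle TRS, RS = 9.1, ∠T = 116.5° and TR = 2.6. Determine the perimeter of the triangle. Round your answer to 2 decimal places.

19.34

Law of sines: sin S = TR·sin T/RS ≈ 0.25570.
Since RS ≥ TR, only the acute value applies: ∠S ≈ 14.81°.
Then ∠R = 180° − ∠T − ∠S ≈ 48.69°.
Law of sines gives ST = RS·sin R/sin T ≈ 7.6374.
Semiperimeter s = (9.1+7.6374+2.6)/2 = 9.6687.
Perimeter = 9.1 + 7.6374 + 2.6 = 19.337.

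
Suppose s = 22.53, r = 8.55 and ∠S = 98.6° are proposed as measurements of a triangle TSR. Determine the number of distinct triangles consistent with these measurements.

r·sin S = 8.55·sin(98.6°) ≈ 8.454.
Since ∠S is not acute, a triangle exists only if s > r; here s > r, so there is exactly one triangle.

1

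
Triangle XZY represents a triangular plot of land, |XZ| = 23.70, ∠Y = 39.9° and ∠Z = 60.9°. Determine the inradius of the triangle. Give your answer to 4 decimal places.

8.1448

The third angle is ∠X = 180° − ∠Z − ∠Y = 79.20°.
Law of sines: |ZY| = |XZ|·sin X/sin Y ≈ 36.293.
Law of sines: |YX| = |XZ|·sin Z/sin Y ≈ 32.284.
Area = ½·|XZ|·|ZY|·sin Z ≈ 375.79.
Semiperimeter s = (36.293+32.284+23.7)/2 = 46.138.
Inradius = area/s = 375.79/46.138 ≈ 8.1448.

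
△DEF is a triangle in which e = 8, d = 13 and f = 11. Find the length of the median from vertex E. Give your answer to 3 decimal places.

Median from E: ½√(2·f² + 2·d² − e²) ≈ 11.358.

11.358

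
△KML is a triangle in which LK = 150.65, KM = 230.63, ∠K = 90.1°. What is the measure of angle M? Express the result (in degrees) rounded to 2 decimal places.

33.12

By the law of cosines, ML² = LK² + KM² − 2·LK·KM·cos K = 76007, so ML ≈ 275.69.
Law of cosines again: cos M = (KM² + ML² − LK²)/(2·KM·ML) ≈ 0.83750, so ∠M ≈ 33.12°.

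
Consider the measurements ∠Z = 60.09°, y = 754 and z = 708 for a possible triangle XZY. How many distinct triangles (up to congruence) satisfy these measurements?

y·sin Z = 754·sin(60.09°) ≈ 653.6.
Since y sin Z < z < y (653.6 < 708 < 754), two triangles exist.

2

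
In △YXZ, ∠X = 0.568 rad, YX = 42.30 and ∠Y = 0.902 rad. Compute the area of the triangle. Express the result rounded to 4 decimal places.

379.5170

The third angle is ∠Z = π − ∠Y − ∠X = 1.672 rad.
Law of sines: XZ = YX·sin Y/sin Z ≈ 33.357.
Law of sines: ZY = YX·sin X/sin Z ≈ 22.871.
Area = ½·YX·XZ·sin X ≈ 379.52.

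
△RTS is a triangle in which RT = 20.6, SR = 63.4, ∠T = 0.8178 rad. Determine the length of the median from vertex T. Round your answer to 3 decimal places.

45.508

Law of sines: sin S = RT·sin T/SR ≈ 0.23708.
Since SR ≥ RT, only the acute value applies: ∠S ≈ 0.2394 rad.
Then ∠R = π − ∠T − ∠S ≈ 2.0844 rad.
Law of sines gives TS = SR·sin R/sin T ≈ 75.679.
Median from T: ½√(2·RT² + 2·TS² − SR²) ≈ 45.508.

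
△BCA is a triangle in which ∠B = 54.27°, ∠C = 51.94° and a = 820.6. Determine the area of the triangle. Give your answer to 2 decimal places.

224111.75

The third angle is ∠A = 180° − ∠B − ∠C = 73.79°.
Law of sines: b = a·sin B/sin A ≈ 693.72.
Law of sines: c = a·sin C/sin A ≈ 672.86.
Area = ½·a·b·sin C ≈ 2.2411e+05.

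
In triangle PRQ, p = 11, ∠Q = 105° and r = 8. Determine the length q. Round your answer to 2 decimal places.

By the law of cosines, q² = p² + r² − 2·p·r·cos Q = 230.55, so q ≈ 15.184.

15.18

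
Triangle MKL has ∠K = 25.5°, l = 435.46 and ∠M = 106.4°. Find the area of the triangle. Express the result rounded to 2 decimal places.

The third angle is ∠L = 180° − ∠M − ∠K = 48.10°.
Law of sines: m = l·sin M/sin L ≈ 561.25.
Law of sines: k = l·sin K/sin L ≈ 251.87.
Area = ½·l·m·sin K ≈ 52609.

area ≈ 52608.62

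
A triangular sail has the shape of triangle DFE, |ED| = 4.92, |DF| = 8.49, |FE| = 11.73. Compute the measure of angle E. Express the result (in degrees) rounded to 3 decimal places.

38.985

By the law of cosines, cos E = (|FE|² + |ED|² − |DF|²) / (2·|FE|·|ED|) ≈ 0.77731, so ∠E ≈ 38.99°.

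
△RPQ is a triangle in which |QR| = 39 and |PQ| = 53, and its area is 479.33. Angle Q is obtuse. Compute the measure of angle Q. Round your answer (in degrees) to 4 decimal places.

From area = ½·|PQ|·|QR|·sin Q, we get sin Q = 2·area/(|PQ|·|QR|) ≈ 0.46379.
Taking the obtuse solution, ∠Q ≈ 152.37°.

∠Q ≈ 152.3679°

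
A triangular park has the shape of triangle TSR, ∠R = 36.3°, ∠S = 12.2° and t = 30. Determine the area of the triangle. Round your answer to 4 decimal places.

area ≈ 75.1689

The third angle is ∠T = 180° − ∠S − ∠R = 131.50°.
Law of sines: s = t·sin S/sin T ≈ 8.4648.
Law of sines: r = t·sin R/sin T ≈ 23.714.
Area = ½·t·s·sin R ≈ 75.169.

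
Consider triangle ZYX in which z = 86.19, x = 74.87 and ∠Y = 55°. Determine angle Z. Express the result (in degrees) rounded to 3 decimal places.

By the law of cosines, y² = x² + z² − 2·x·z·cos Y = 5631.6, so y ≈ 75.044.
Law of cosines again: cos Z = (y² + x² − z²)/(2·y·x) ≈ 0.33891, so ∠Z ≈ 70.19°.

∠Z ≈ 70.189°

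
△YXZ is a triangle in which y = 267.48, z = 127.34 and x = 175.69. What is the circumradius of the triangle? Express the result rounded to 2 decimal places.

159.73

By the law of cosines, cos Y = (x² + z² − y²) / (2·x·z) ≈ -0.54673, so ∠Y ≈ 123.14°.
Circumradius = y/(2 sin Y) ≈ 159.73.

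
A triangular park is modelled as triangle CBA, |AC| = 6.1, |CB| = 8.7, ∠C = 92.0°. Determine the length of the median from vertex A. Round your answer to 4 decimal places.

m_A ≈ 7.6148

By the law of cosines, |BA|² = |AC|² + |CB|² − 2·|AC|·|CB|·cos C = 116.6, so |BA| ≈ 10.798.
Median from A: ½√(2·|BA|² + 2·|AC|² − |CB|²) ≈ 7.6148.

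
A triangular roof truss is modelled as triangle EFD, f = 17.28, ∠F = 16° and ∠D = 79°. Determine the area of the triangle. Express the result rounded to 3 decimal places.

The third angle is ∠E = 180° − ∠F − ∠D = 85.00°.
Law of sines: e = f·sin E/sin F ≈ 62.453.
Law of sines: d = f·sin D/sin F ≈ 61.539.
Area = ½·f·e·sin D ≈ 529.68.

529.676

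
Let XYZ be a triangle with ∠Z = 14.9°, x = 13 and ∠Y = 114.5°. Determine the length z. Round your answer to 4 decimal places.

4.3258

The third angle is ∠X = 180° − ∠Y − ∠Z = 50.60°.
Law of sines: z = x·sin Z/sin X ≈ 4.3258.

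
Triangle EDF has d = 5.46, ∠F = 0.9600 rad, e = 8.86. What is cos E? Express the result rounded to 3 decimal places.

By the law of cosines, f² = e² + d² − 2·e·d·cos F = 52.822, so f ≈ 7.2679.
Law of cosines again: cos E = (d² + f² − e²)/(2·d·f) ≈ 0.05209, so ∠E ≈ 1.5187 rad.

cos E ≈ 0.052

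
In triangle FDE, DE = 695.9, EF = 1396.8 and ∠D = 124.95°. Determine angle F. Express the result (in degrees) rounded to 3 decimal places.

Law of sines: sin F = DE·sin D/EF ≈ 0.40836.
Since EF ≥ DE, only the acute value applies: ∠F ≈ 24.10°.
Then ∠E = 180° − ∠D − ∠F ≈ 30.95°.

∠F ≈ 24.102°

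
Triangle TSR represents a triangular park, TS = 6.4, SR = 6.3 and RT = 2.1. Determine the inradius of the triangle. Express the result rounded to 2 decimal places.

r ≈ 0.89

Semiperimeter s = (6.3 + 2.1 + 6.4)/2 = 7.4.
Heron's formula: area = √(7.4·1.1·5.3·1) ≈ 6.5683.
Inradius = area/s = 6.5683/7.4 ≈ 0.8876.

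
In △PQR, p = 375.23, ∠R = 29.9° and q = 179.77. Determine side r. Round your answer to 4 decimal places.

236.9844

By the law of cosines, r² = p² + q² − 2·p·q·cos R = 56162, so r ≈ 236.98.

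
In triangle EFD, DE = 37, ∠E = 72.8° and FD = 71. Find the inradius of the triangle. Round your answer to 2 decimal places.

Law of sines: sin F = DE·sin E/FD ≈ 0.49782.
Since FD ≥ DE, only the acute value applies: ∠F ≈ 29.86°.
Then ∠D = 180° − ∠E − ∠F ≈ 77.34°.
Law of sines gives EF = FD·sin D/sin E ≈ 72.518.
Area = ½·FD·DE·sin D ≈ 1281.6.
Semiperimeter s = (71+37+72.518)/2 = 90.259.
Inradius = area/s = 1281.6/90.259 ≈ 14.199.

14.20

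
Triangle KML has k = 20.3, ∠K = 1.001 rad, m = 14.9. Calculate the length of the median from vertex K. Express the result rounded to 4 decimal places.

17.2020

Law of sines: sin M = m·sin K/k ≈ 0.61803.
Since k ≥ m, only the acute value applies: ∠M ≈ 0.666 rad.
Then ∠L = π − ∠K − ∠M ≈ 1.474 rad.
Law of sines gives l = k·sin L/sin K ≈ 23.997.
Median from K: ½√(2·m² + 2·l² − k²) ≈ 17.202.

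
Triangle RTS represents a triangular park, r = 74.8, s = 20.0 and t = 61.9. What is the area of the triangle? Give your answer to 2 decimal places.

516.70

Semiperimeter p = (74.8 + 61.9 + 20)/2 = 78.35.
Heron's formula: area = √(78.35·3.55·16.45·58.35) ≈ 516.7.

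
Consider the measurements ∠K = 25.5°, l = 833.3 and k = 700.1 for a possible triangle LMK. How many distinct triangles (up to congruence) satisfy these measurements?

2

l·sin K = 833.3·sin(25.5°) ≈ 358.7.
Since l sin K < k < l (358.7 < 700.1 < 833.3), two triangles exist.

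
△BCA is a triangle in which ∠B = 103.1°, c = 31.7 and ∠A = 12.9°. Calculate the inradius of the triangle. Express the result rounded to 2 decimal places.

The third angle is ∠C = 180° − ∠A − ∠B = 64.00°.
Law of sines: b = c·sin B/sin C ≈ 34.352.
Law of sines: a = c·sin A/sin C ≈ 7.8739.
Area = ½·c·b·sin A ≈ 121.55.
Semiperimeter s = (34.352+31.7+7.8739)/2 = 36.963.
Inradius = area/s = 121.55/36.963 ≈ 3.2885.

r ≈ 3.29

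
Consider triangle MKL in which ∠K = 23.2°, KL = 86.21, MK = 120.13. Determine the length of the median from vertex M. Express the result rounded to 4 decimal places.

82.2819

By the law of cosines, LM² = MK² + KL² − 2·MK·KL·cos K = 2825.5, so LM ≈ 53.155.
Median from M: ½√(2·LM² + 2·MK² − KL²) ≈ 82.282.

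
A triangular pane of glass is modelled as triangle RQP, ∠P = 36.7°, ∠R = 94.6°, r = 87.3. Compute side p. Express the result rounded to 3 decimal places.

The third angle is ∠Q = 180° − ∠P − ∠R = 48.70°.
Law of sines: p = r·sin P/sin R ≈ 52.341.

52.341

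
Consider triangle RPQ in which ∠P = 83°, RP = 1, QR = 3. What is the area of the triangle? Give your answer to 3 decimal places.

area ≈ 1.465

Law of sines: sin Q = RP·sin P/QR ≈ 0.33085.
Since QR ≥ RP, only the acute value applies: ∠Q ≈ 19.32°.
Then ∠R = 180° − ∠P − ∠Q ≈ 77.68°.
Law of sines gives PQ = QR·sin R/sin P ≈ 2.9529.
Area = ½·QR·RP·sin R ≈ 1.4655.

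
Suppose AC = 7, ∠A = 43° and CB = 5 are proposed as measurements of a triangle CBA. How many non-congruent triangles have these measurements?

2

AC·sin A = 7·sin(43°) ≈ 4.774.
Since AC sin A < CB < AC (4.774 < 5 < 7), two triangles exist.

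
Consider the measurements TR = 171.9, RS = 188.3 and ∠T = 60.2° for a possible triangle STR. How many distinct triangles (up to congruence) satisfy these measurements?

1

TR·sin T = 171.9·sin(60.2°) ≈ 149.2.
Since RS ≥ TR, exactly one triangle exists.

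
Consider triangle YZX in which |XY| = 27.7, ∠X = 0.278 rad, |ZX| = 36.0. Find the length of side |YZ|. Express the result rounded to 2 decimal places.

By the law of cosines, |YZ|² = |ZX|² + |XY|² − 2·|ZX|·|XY|·cos X = 145.46, so |YZ| ≈ 12.061.

12.06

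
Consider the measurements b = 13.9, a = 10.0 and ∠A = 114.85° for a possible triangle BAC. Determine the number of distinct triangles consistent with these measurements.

0

b·sin A = 13.9·sin(114.85°) ≈ 12.61.
Since ∠A is not acute, a triangle exists only if a > b; here a ≤ b, so there is no triangle.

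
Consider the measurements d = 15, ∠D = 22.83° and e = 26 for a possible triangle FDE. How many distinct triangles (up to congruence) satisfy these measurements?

e·sin D = 26·sin(22.83°) ≈ 10.09.
Since e sin D < d < e (10.09 < 15 < 26), two triangles exist.

2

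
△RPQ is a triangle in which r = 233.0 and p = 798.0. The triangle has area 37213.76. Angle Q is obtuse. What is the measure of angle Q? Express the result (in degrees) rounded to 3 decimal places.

156.404

From area = ½·r·p·sin Q, we get sin Q = 2·area/(r·p) ≈ 0.40029.
Taking the obtuse solution, ∠Q ≈ 156.40°.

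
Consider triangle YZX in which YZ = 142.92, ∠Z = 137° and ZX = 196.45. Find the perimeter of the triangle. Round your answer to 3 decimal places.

655.735

By the law of cosines, XY² = YZ² + ZX² − 2·YZ·ZX·cos Z = 1.0009e+05, so XY ≈ 316.36.
Semiperimeter s = (196.45+316.36+142.92)/2 = 327.87.
Perimeter = 196.45 + 316.36 + 142.92 = 655.73.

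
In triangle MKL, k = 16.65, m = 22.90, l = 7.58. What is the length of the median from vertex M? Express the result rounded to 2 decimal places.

Median from M: ½√(2·k² + 2·l² − m²) ≈ 6.0197.

m_M ≈ 6.02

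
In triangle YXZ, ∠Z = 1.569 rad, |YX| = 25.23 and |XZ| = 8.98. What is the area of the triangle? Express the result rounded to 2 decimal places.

105.94

Law of sines: sin Y = |XZ|·sin Z/|YX| ≈ 0.35592.
Since |YX| ≥ |XZ|, only the acute value applies: ∠Y ≈ 0.364 rad.
Then ∠X = π − ∠Z − ∠Y ≈ 1.209 rad.
Law of sines gives |ZY| = |YX|·sin X/sin Z ≈ 23.594.
Area = ½·|YX|·|XZ|·sin X ≈ 105.94.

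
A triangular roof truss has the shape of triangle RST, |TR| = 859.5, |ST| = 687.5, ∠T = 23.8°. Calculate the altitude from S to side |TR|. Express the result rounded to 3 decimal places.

h_S ≈ 277.437

By the law of cosines, |RS|² = |ST|² + |TR|² − 2·|ST|·|TR|·cos T = 1.3009e+05, so |RS| ≈ 360.67.
Area = ½·|ST|·|TR|·sin T ≈ 1.1923e+05.
The altitude from S has length 2·area/|TR| ≈ 277.44.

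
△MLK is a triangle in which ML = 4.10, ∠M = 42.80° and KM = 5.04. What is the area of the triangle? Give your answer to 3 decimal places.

area ≈ 7.020

Area = ½·KM·ML·sin M ≈ 7.02.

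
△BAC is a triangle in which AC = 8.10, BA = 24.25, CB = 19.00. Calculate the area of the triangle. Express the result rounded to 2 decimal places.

65.51

Semiperimeter s = (8.1 + 19 + 24.25)/2 = 25.675.
Heron's formula: area = √(25.675·17.575·6.675·1.425) ≈ 65.514.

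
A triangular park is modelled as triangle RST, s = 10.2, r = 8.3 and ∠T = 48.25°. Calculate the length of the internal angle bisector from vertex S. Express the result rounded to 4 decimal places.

t_S ≈ 6.1975

By the law of cosines, t² = r² + s² − 2·r·s·cos T = 60.183, so t ≈ 7.7578.
Law of cosines again: cos S = (t² + r² − s²)/(2·t·r) ≈ 0.19439, so ∠S ≈ 78.79°.
The bisector from S has length 2·t·r·cos(∠S/2)/(t+r) ≈ 6.1975.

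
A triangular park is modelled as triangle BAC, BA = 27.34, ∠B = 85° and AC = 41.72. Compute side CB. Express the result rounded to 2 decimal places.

Law of sines: sin C = BA·sin B/AC ≈ 0.65283.
Since AC ≥ BA, only the acute value applies: ∠C ≈ 40.76°.
Then ∠A = 180° − ∠B − ∠C ≈ 54.24°.
Law of sines gives CB = AC·sin A/sin B ≈ 33.986.

33.99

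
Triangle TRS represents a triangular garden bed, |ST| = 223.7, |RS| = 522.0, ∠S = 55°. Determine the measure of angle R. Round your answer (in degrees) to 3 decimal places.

24.960

By the law of cosines, |TR|² = |RS|² + |ST|² − 2·|RS|·|ST|·cos S = 1.8857e+05, so |TR| ≈ 434.25.
Law of cosines again: cos R = (|TR|² + |RS|² − |ST|²)/(2·|TR|·|RS|) ≈ 0.90660, so ∠R ≈ 24.96°.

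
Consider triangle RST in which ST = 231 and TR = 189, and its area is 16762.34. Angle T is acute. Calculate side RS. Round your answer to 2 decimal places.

182.06

From area = ½·ST·TR·sin T, we get sin T = 2·area/(ST·TR) ≈ 0.76788.
Taking the acute solution, ∠T ≈ 50.16°.
Law of cosines then gives RS ≈ 182.06.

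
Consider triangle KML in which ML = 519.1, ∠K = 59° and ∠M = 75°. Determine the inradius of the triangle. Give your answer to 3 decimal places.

The third angle is ∠L = 180° − ∠K − ∠M = 46.00°.
Law of sines: LK = ML·sin M/sin K ≈ 584.96.
Law of sines: KM = ML·sin L/sin K ≈ 435.63.
Area = ½·ML·LK·sin L ≈ 1.0922e+05.
Semiperimeter s = (519.1+584.96+435.63)/2 = 769.85.
Inradius = area/s = 1.0922e+05/769.85 ≈ 141.87.

141.866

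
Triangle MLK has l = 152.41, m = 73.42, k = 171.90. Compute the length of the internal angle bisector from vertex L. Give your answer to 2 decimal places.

By the law of cosines, cos L = (k² + m² − l²) / (2·k·m) ≈ 0.46396, so ∠L ≈ 62.36°.
The bisector from L has length 2·k·m·cos(∠L/2)/(k+m) ≈ 88.031.

t_L ≈ 88.03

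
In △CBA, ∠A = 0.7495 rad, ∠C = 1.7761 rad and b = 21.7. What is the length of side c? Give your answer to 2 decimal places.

The third angle is ∠B = π − ∠A − ∠C = 0.6160 rad.
Law of sines: c = b·sin C/sin B ≈ 36.77.

36.77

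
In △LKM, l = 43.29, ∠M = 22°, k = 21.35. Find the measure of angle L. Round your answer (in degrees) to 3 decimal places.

By the law of cosines, m² = l² + k² − 2·l·k·cos M = 615.96, so m ≈ 24.819.
Law of cosines again: cos L = (k² + m² − l²)/(2·k·m) ≈ -0.75700, so ∠L ≈ 139.20°.

139.201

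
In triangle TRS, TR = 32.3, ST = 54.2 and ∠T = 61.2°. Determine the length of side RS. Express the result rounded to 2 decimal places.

47.90

By the law of cosines, RS² = ST² + TR² − 2·ST·TR·cos T = 2294.2, so RS ≈ 47.897.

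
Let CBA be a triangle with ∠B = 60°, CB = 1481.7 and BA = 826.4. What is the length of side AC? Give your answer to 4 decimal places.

1286.0385

By the law of cosines, AC² = CB² + BA² − 2·CB·BA·cos B = 1.6539e+06, so AC ≈ 1286.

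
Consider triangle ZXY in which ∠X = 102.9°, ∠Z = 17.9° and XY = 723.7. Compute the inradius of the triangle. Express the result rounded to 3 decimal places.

283.007

The third angle is ∠Y = 180° − ∠Z − ∠X = 59.20°.
Law of sines: YZ = XY·sin X/sin Z ≈ 2295.2.
Law of sines: ZX = XY·sin Y/sin Z ≈ 2022.5.
Area = ½·XY·YZ·sin Y ≈ 7.1337e+05.
Semiperimeter s = (723.7+2295.2+2022.5)/2 = 2520.7.
Inradius = area/s = 7.1337e+05/2520.7 ≈ 283.01.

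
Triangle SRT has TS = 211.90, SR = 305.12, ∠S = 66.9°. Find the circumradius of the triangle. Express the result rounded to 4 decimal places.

By the law of cosines, RT² = TS² + SR² − 2·TS·SR·cos S = 87267, so RT ≈ 295.41.
Area = ½·TS·SR·sin S ≈ 29735.
Circumradius = RT/(2 sin S) ≈ 160.58.

160.5798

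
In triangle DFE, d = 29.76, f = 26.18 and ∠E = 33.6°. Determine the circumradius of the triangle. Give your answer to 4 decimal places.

By the law of cosines, e² = d² + f² − 2·d·f·cos E = 273.16, so e ≈ 16.528.
Area = ½·d·f·sin E ≈ 215.58.
Circumradius = e/(2 sin E) ≈ 14.933.

14.9331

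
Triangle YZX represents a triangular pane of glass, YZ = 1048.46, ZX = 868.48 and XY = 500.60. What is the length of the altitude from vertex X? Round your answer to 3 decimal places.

412.215

Semiperimeter s = (868.48 + 500.6 + 1048.5)/2 = 1208.8.
Heron's formula: area = √(1208.8·340.29·708.17·160.31) ≈ 2.161e+05.
The altitude from X has length 2·area/YZ ≈ 412.21.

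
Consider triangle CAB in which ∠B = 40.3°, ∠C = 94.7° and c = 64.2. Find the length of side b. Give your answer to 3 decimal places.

41.664

The third angle is ∠A = 180° − ∠B − ∠C = 45.00°.
Law of sines: b = c·sin B/sin C ≈ 41.664.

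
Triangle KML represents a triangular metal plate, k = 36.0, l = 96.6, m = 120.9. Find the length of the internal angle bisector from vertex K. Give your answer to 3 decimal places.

106.579

By the law of cosines, cos K = (m² + l² − k²) / (2·m·l) ≈ 0.96980, so ∠K ≈ 14.12°.
The bisector from K has length 2·m·l·cos(∠K/2)/(m+l) ≈ 106.58.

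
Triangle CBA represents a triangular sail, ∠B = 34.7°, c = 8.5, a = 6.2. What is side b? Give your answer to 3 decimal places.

4.903

By the law of cosines, b² = a² + c² − 2·a·c·cos B = 24.036, so b ≈ 4.9027.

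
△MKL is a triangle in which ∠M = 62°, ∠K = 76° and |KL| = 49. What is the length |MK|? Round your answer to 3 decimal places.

37.134

The third angle is ∠L = 180° − ∠M − ∠K = 42.00°.
Law of sines: |MK| = |KL|·sin L/sin M ≈ 37.134.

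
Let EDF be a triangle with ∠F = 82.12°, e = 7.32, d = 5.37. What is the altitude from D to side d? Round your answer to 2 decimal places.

By the law of cosines, f² = e² + d² − 2·e·d·cos F = 71.641, so f ≈ 8.4641.
Area = ½·e·d·sin F ≈ 19.469.
The altitude from D has length 2·area/d ≈ 7.2509.

7.25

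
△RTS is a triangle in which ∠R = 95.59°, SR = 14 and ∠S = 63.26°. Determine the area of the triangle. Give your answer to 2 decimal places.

241.41

The third angle is ∠T = 180° − ∠S − ∠R = 21.15°.
Law of sines: TS = SR·sin R/sin T ≈ 38.617.
Law of sines: RT = SR·sin S/sin T ≈ 34.652.
Area = ½·SR·TS·sin S ≈ 241.41.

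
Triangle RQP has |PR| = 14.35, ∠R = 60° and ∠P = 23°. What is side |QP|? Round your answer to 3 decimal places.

The third angle is ∠Q = 180° − ∠P − ∠R = 97.00°.
Law of sines: |QP| = |PR|·sin R/sin Q ≈ 12.521.

12.521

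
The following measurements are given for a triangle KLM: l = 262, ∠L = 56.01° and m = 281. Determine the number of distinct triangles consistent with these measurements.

2

m·sin L = 281·sin(56.01°) ≈ 233.
Since m sin L < l < m (233 < 262 < 281), two triangles exist.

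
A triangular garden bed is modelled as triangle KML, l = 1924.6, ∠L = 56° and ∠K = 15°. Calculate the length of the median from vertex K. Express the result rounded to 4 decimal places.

The third angle is ∠M = 180° − ∠L − ∠K = 109.00°.
Law of sines: k = l·sin K/sin L ≈ 600.85.
Law of sines: m = l·sin M/sin L ≈ 2195.
Median from K: ½√(2·m² + 2·l² − k²) ≈ 2042.3.

m_K ≈ 2042.2589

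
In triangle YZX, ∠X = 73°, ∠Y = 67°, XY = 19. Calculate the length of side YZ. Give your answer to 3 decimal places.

28.267

The third angle is ∠Z = 180° − ∠X − ∠Y = 40.00°.
Law of sines: YZ = XY·sin X/sin Z ≈ 28.267.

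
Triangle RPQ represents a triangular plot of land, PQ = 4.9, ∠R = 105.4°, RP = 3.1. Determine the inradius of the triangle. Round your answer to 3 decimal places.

Law of sines: sin Q = RP·sin R/PQ ≈ 0.60994.
Since PQ ≥ RP, only the acute value applies: ∠Q ≈ 37.59°.
Then ∠P = 180° − ∠R − ∠Q ≈ 37.01°.
Law of sines gives QR = PQ·sin P/sin R ≈ 3.0598.
Area = ½·PQ·RP·sin P ≈ 4.5724.
Semiperimeter s = (4.9+3.0598+3.1)/2 = 5.5299.
Inradius = area/s = 4.5724/5.5299 ≈ 0.82685.

r ≈ 0.827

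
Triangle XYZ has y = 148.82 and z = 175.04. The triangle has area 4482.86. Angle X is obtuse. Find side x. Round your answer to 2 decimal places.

From area = ½·y·z·sin X, we get sin X = 2·area/(y·z) ≈ 0.34418.
Taking the obtuse solution, ∠X ≈ 2.7902 rad.
Law of cosines then gives x ≈ 318.91.

318.91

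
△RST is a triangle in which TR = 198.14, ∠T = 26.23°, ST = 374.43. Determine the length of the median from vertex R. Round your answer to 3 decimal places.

m_R ≈ 88.084

By the law of cosines, RS² = ST² + TR² − 2·ST·TR·cos T = 46357, so RS ≈ 215.31.
Median from R: ½√(2·TR² + 2·RS² − ST²) ≈ 88.084.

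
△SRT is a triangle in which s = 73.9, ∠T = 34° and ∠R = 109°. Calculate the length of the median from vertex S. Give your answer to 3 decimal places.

The third angle is ∠S = 180° − ∠R − ∠T = 37.00°.
Law of sines: r = s·sin R/sin S ≈ 116.11.
Law of sines: t = s·sin T/sin S ≈ 68.666.
Median from S: ½√(2·r² + 2·t² − s²) ≈ 87.934.

87.934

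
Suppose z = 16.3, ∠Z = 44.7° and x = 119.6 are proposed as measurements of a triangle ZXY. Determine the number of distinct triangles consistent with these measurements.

x·sin Z = 119.6·sin(44.7°) ≈ 84.13.
Since z = 16.3 < 84.13 = x sin Z, no triangle exists.

0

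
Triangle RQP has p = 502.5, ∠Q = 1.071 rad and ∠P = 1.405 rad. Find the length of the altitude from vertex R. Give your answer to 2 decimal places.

h_R ≈ 441.03

The third angle is ∠R = π − ∠Q − ∠P = 0.666 rad.
Law of sines: r = p·sin R/sin P ≈ 314.62.
Law of sines: q = p·sin Q/sin P ≈ 447.17.
Area = ½·p·r·sin Q ≈ 69379.
The altitude from R has length 2·area/r ≈ 441.03.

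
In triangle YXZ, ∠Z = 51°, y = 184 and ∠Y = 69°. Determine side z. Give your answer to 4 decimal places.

The third angle is ∠X = 180° − ∠Z − ∠Y = 60.00°.
Law of sines: z = y·sin Z/sin Y ≈ 153.17.

153.1682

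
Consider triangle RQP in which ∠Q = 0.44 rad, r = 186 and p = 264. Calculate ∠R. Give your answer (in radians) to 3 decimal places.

∠R ≈ 0.691 rad

By the law of cosines, q² = p² + r² − 2·p·r·cos Q = 15438, so q ≈ 124.25.
Law of cosines again: cos R = (q² + p² − r²)/(2·q·p) ≈ 0.77035, so ∠R ≈ 0.691 rad.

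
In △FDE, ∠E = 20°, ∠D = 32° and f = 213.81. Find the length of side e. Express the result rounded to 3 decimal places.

The third angle is ∠F = 180° − ∠D − ∠E = 128.00°.
Law of sines: e = f·sin E/sin F ≈ 92.8.

92.800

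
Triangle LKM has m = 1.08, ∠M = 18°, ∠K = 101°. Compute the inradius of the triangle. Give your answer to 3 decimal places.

0.428

The third angle is ∠L = 180° − ∠K − ∠M = 61.00°.
Law of sines: l = m·sin L/sin M ≈ 3.0568.
Law of sines: k = m·sin K/sin M ≈ 3.4307.
Area = ½·m·l·sin K ≈ 1.6203.
Semiperimeter s = (3.0568+3.4307+1.08)/2 = 3.7837.
Inradius = area/s = 1.6203/3.7837 ≈ 0.42823.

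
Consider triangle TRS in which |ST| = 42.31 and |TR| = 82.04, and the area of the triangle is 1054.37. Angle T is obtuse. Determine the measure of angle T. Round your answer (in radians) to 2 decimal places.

From area = ½·|ST|·|TR|·sin T, we get sin T = 2·area/(|ST|·|TR|) ≈ 0.60751.
Taking the obtuse solution, ∠T ≈ 2.489 rad.

∠T ≈ 2.49 rad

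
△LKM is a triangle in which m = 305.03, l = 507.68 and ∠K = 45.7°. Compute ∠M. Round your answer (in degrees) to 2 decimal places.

36.54

By the law of cosines, k² = m² + l² − 2·m·l·cos K = 1.3447e+05, so k ≈ 366.7.
Law of cosines again: cos M = (l² + k² − m²)/(2·l·k) ≈ 0.80349, so ∠M ≈ 36.54°.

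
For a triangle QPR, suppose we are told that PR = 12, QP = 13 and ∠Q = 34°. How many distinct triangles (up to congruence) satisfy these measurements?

QP·sin Q = 13·sin(34°) ≈ 7.27.
Since QP sin Q < PR < QP (7.27 < 12 < 13), two triangles exist.

2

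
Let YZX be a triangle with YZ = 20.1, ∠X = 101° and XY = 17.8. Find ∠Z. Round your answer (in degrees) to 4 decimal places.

Law of sines: sin Z = XY·sin X/YZ ≈ 0.86930.
Since YZ ≥ XY, only the acute value applies: ∠Z ≈ 60.38°.
Then ∠Y = 180° − ∠X − ∠Z ≈ 18.62°.

60.3776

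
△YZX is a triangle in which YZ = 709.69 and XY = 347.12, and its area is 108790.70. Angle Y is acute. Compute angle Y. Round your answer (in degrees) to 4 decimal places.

∠Y ≈ 62.0344°

From area = ½·XY·YZ·sin Y, we get sin Y = 2·area/(XY·YZ) ≈ 0.88323.
Taking the acute solution, ∠Y ≈ 62.03°.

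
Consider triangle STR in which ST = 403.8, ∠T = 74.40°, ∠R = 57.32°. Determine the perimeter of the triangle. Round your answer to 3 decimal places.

The third angle is ∠S = 180° − ∠T − ∠R = 48.28°.
Law of sines: TR = ST·sin S/sin R ≈ 358.08.
Law of sines: RS = ST·sin T/sin R ≈ 462.07.
Semiperimeter s = (358.08+462.07+403.8)/2 = 611.98.
Perimeter = 358.08 + 462.07 + 403.8 = 1224.

perimeter ≈ 1223.955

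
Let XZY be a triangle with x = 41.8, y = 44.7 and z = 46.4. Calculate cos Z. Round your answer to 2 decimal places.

By the law of cosines, cos Z = (y² + x² − z²) / (2·y·x) ≈ 0.42612, so ∠Z ≈ 1.131 rad.

cos Z ≈ 0.43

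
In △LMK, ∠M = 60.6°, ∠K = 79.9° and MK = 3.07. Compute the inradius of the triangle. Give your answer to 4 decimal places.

The third angle is ∠L = 180° − ∠M − ∠K = 39.50°.
Law of sines: KL = MK·sin M/sin L ≈ 4.2049.
Law of sines: LM = MK·sin K/sin L ≈ 4.7517.
Area = ½·MK·KL·sin K ≈ 6.3545.
Semiperimeter s = (3.07+4.2049+4.7517)/2 = 6.0133.
Inradius = area/s = 6.3545/6.0133 ≈ 1.0567.

r ≈ 1.0567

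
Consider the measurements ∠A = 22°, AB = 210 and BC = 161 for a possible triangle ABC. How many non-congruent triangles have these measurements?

AB·sin A = 210·sin(22°) ≈ 78.67.
Since AB sin A < BC < AB (78.67 < 161 < 210), two triangles exist.

2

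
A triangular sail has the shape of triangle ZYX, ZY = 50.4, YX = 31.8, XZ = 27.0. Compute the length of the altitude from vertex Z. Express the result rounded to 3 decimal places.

h_Z ≈ 23.892

Semiperimeter s = (31.8 + 27 + 50.4)/2 = 54.6.
Heron's formula: area = √(54.6·22.8·27.6·4.2) ≈ 379.88.
The altitude from Z has length 2·area/YX ≈ 23.892.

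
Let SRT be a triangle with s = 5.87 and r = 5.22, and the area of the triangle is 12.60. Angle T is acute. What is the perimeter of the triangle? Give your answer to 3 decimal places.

From area = ½·s·r·sin T, we get sin T = 2·area/(s·r) ≈ 0.82242.
Taking the acute solution, ∠T ≈ 0.966 rad.
Law of cosines then gives t ≈ 5.181.
Perimeter = 5.87 + 5.22 + 5.181 = 16.271.

perimeter ≈ 16.271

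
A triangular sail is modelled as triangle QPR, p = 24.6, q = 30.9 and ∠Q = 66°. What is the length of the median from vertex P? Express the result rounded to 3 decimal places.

28.518

Law of sines: sin P = p·sin Q/q ≈ 0.72729.
Since q ≥ p, only the acute value applies: ∠P ≈ 46.66°.
Then ∠R = 180° − ∠Q − ∠P ≈ 67.34°.
Law of sines gives r = q·sin R/sin Q ≈ 31.213.
Median from P: ½√(2·r² + 2·q² − p²) ≈ 28.518.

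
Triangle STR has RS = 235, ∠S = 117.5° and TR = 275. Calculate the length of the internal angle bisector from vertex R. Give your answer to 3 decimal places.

251.749

Law of sines: sin T = RS·sin S/TR ≈ 0.75799.
Since TR ≥ RS, only the acute value applies: ∠T ≈ 49.29°.
Then ∠R = 180° − ∠S − ∠T ≈ 13.21°.
Law of sines gives ST = TR·sin R/sin S ≈ 70.862.
The bisector from R has length 2·TR·RS·cos(∠R/2)/(TR+RS) ≈ 251.75.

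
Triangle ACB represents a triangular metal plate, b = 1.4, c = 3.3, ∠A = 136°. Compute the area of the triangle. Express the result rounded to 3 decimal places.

Area = ½·c·b·sin A ≈ 1.6047.

1.605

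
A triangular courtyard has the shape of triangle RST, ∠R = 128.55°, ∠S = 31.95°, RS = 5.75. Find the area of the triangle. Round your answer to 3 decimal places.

20.495

The third angle is ∠T = 180° − ∠R − ∠S = 19.50°.
Law of sines: ST = RS·sin R/sin T ≈ 13.471.
Law of sines: TR = RS·sin S/sin T ≈ 9.1154.
Area = ½·RS·ST·sin S ≈ 20.495.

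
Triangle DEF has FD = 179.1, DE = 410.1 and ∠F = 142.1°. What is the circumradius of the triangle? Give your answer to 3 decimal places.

Law of sines: sin E = FD·sin F/DE ≈ 0.26827.
Since DE ≥ FD, only the acute value applies: ∠E ≈ 15.56°.
Then ∠D = 180° − ∠F − ∠E ≈ 22.34°.
Law of sines gives EF = DE·sin D/sin F ≈ 253.74.
Circumradius = DE/(2 sin F) ≈ 333.8.

333.803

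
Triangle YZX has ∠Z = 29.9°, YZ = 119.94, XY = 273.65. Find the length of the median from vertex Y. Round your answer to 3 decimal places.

m_Y ≈ 101.104

Law of sines: sin X = YZ·sin Z/XY ≈ 0.21849.
Since XY ≥ YZ, only the acute value applies: ∠X ≈ 12.62°.
Then ∠Y = 180° − ∠Z − ∠X ≈ 137.48°.
Law of sines gives ZX = XY·sin Y/sin Z ≈ 371.01.
Median from Y: ½√(2·XY² + 2·YZ² − ZX²) ≈ 101.1.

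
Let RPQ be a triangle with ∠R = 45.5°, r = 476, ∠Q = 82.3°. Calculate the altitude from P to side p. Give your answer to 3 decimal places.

The third angle is ∠P = 180° − ∠Q − ∠R = 52.20°.
Law of sines: p = r·sin P/sin R ≈ 527.32.
Law of sines: q = r·sin Q/sin R ≈ 661.35.
Area = ½·r·p·sin Q ≈ 1.2437e+05.
The altitude from P has length 2·area/p ≈ 471.71.

h_P ≈ 471.708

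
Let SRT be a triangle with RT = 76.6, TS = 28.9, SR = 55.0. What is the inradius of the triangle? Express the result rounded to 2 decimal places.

Semiperimeter s = (76.6 + 28.9 + 55)/2 = 80.25.
Heron's formula: area = √(80.25·3.65·51.35·25.25) ≈ 616.27.
Inradius = area/s = 616.27/80.25 ≈ 7.6794.

r ≈ 7.68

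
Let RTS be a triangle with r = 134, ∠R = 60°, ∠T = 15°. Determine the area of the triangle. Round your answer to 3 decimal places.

2591.725

The third angle is ∠S = 180° − ∠R − ∠T = 105.00°.
Law of sines: t = r·sin T/sin R ≈ 40.047.
Law of sines: s = r·sin S/sin R ≈ 149.46.
Area = ½·r·t·sin S ≈ 2591.7.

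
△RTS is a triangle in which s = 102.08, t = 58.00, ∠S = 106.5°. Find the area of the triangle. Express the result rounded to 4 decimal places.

1922.1851

Law of sines: sin T = t·sin S/s ≈ 0.54478.
Since s ≥ t, only the acute value applies: ∠T ≈ 33.01°.
Then ∠R = 180° − ∠S − ∠T ≈ 40.49°.
Law of sines gives r = s·sin R/sin S ≈ 69.129.
Area = ½·s·t·sin R ≈ 1922.2.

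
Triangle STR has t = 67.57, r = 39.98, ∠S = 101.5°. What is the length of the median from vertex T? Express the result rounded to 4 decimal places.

m_T ≈ 57.2574

By the law of cosines, s² = t² + r² − 2·t·r·cos S = 7241.3, so s ≈ 85.096.
Median from T: ½√(2·r² + 2·s² − t²) ≈ 57.257.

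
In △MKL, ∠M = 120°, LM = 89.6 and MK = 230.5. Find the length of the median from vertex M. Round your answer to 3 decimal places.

100.630

By the law of cosines, KL² = LM² + MK² − 2·LM·MK·cos M = 81811, so KL ≈ 286.03.
Median from M: ½√(2·LM² + 2·MK² − KL²) ≈ 100.63.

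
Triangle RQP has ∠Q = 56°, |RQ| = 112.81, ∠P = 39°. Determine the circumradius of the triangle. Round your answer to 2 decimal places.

The third angle is ∠R = 180° − ∠Q − ∠P = 85.00°.
Law of sines: |QP| = |RQ|·sin R/sin P ≈ 178.57.
Law of sines: |PR| = |RQ|·sin Q/sin P ≈ 148.61.
Circumradius = |RQ|/(2 sin P) ≈ 89.628.

89.63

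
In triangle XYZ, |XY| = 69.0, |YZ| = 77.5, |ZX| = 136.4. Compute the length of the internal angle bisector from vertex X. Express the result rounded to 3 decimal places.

t_X ≈ 89.843

By the law of cosines, cos X = (|ZX|² + |XY|² − |YZ|²) / (2·|ZX|·|XY|) ≈ 0.92225, so ∠X ≈ 0.397 rad.
The bisector from X has length 2·|ZX|·|XY|·cos(∠X/2)/(|ZX|+|XY|) ≈ 89.843.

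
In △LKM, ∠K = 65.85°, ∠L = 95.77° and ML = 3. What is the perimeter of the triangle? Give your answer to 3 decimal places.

7.308

The third angle is ∠M = 180° − ∠L − ∠K = 18.38°.
Law of sines: KM = ML·sin L/sin K ≈ 3.2711.
Law of sines: LK = ML·sin M/sin K ≈ 1.0367.
Semiperimeter s = (3.2711+3+1.0367)/2 = 3.6539.
Perimeter = 3.2711 + 3 + 1.0367 = 7.3078.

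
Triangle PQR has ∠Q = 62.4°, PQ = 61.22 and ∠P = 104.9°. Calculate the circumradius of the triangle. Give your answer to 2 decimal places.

The third angle is ∠R = 180° − ∠P − ∠Q = 12.70°.
Law of sines: QR = PQ·sin P/sin R ≈ 269.1.
Law of sines: RP = PQ·sin Q/sin R ≈ 246.78.
Circumradius = PQ/(2 sin R) ≈ 139.23.

139.23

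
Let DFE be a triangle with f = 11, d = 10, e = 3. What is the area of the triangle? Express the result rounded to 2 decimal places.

Semiperimeter s = (10 + 11 + 3)/2 = 12.
Heron's formula: area = √(12·2·1·9) ≈ 14.697.

area ≈ 14.70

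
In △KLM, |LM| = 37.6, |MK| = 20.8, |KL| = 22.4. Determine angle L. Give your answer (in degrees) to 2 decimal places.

By the law of cosines, cos L = (|KL|² + |LM|² − |MK|²) / (2·|KL|·|LM|) ≈ 0.88032, so ∠L ≈ 28.32°.

28.32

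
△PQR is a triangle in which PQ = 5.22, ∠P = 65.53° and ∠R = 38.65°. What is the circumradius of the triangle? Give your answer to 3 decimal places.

The third angle is ∠Q = 180° − ∠R − ∠P = 75.82°.
Law of sines: QR = PQ·sin P/sin R ≈ 7.6071.
Law of sines: RP = PQ·sin Q/sin R ≈ 8.1032.
Circumradius = PQ/(2 sin R) ≈ 4.1789.

4.179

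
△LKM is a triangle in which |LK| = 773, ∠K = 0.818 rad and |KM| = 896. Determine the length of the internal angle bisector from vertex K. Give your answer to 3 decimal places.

t_K ≈ 761.511

By the law of cosines, |ML|² = |LK|² + |KM|² − 2·|LK|·|KM|·cos K = 4.533e+05, so |ML| ≈ 673.27.
The bisector from K has length 2·|LK|·|KM|·cos(∠K/2)/(|LK|+|KM|) ≈ 761.51.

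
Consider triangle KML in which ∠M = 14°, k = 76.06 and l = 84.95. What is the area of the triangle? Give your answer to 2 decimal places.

Area = ½·l·k·sin M ≈ 781.56.

781.56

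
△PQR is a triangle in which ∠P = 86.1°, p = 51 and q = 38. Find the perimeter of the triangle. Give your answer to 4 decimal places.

Law of sines: sin Q = q·sin P/p ≈ 0.74337.
Since p ≥ q, only the acute value applies: ∠Q ≈ 48.02°.
Then ∠R = 180° − ∠P − ∠Q ≈ 45.88°.
Law of sines gives r = p·sin R/sin P ≈ 36.697.
Semiperimeter s = (51+38+36.697)/2 = 62.849.
Perimeter = 51 + 38 + 36.697 = 125.7.

perimeter ≈ 125.6973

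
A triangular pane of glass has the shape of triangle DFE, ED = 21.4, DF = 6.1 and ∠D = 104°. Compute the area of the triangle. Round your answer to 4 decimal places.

Area = ½·ED·DF·sin D ≈ 63.331.

63.3312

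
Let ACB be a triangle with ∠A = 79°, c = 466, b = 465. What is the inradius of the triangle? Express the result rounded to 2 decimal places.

r ≈ 139.65

By the law of cosines, a² = c² + b² − 2·c·b·cos A = 3.5069e+05, so a ≈ 592.19.
Area = ½·c·b·sin A ≈ 1.0635e+05.
Semiperimeter s = (592.19+466+465)/2 = 761.59.
Inradius = area/s = 1.0635e+05/761.59 ≈ 139.65.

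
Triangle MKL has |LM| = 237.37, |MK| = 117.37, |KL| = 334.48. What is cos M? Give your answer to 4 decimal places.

By the law of cosines, cos M = (|LM|² + |MK|² − |KL|²) / (2·|LM|·|MK|) ≈ -0.74940, so ∠M ≈ 138.54°.

-0.7494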